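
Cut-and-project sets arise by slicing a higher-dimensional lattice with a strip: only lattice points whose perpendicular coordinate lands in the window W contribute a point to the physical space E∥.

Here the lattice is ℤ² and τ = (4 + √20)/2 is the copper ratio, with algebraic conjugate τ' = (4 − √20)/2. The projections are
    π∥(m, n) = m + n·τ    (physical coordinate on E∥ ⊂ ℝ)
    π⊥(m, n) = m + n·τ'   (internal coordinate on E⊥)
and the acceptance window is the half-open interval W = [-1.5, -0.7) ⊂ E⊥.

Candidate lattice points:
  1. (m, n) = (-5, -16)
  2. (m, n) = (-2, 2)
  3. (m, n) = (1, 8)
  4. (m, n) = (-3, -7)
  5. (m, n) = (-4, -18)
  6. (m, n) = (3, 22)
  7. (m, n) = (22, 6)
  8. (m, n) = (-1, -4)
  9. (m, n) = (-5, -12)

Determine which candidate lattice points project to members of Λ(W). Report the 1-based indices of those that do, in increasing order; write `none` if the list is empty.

1, 3, 4

Compute τ' = (4−√20)/2 = -0.23607, so π⊥(m,n) = m -0.23607·n.
candidate 1: (m,n)=(-5,-16) → π∥ = -5-16·τ ≈ -72.77709, π⊥ = -5-16·τ' ≈ -1.22291 ∈ [-1.5, -0.7) ⇒ IN Λ
candidate 2: (m,n)=(-2,2) → π∥ = -2+2·τ ≈ 6.47214, π⊥ = -2+2·τ' ≈ -2.47214 ∉ [-1.5, -0.7) ⇒ out
candidate 3: (m,n)=(1,8) → π∥ = 1+8·τ ≈ 34.88854, π⊥ = 1+8·τ' ≈ -0.88854 ∈ [-1.5, -0.7) ⇒ IN Λ
candidate 4: (m,n)=(-3,-7) → π∥ = -3-7·τ ≈ -32.65248, π⊥ = -3-7·τ' ≈ -1.34752 ∈ [-1.5, -0.7) ⇒ IN Λ
candidate 5: (m,n)=(-4,-18) → π∥ = -4-18·τ ≈ -80.24922, π⊥ = -4-18·τ' ≈ 0.24922 ∉ [-1.5, -0.7) ⇒ out
candidate 6: (m,n)=(3,22) → π∥ = 3+22·τ ≈ 96.19350, π⊥ = 3+22·τ' ≈ -2.19350 ∉ [-1.5, -0.7) ⇒ out
candidate 7: (m,n)=(22,6) → π∥ = 22+6·τ ≈ 47.41641, π⊥ = 22+6·τ' ≈ 20.58359 ∉ [-1.5, -0.7) ⇒ out
candidate 8: (m,n)=(-1,-4) → π∥ = -1-4·τ ≈ -17.94427, π⊥ = -1-4·τ' ≈ -0.05573 ∉ [-1.5, -0.7) ⇒ out
candidate 9: (m,n)=(-5,-12) → π∥ = -5-12·τ ≈ -55.83282, π⊥ = -5-12·τ' ≈ -2.16718 ∉ [-1.5, -0.7) ⇒ out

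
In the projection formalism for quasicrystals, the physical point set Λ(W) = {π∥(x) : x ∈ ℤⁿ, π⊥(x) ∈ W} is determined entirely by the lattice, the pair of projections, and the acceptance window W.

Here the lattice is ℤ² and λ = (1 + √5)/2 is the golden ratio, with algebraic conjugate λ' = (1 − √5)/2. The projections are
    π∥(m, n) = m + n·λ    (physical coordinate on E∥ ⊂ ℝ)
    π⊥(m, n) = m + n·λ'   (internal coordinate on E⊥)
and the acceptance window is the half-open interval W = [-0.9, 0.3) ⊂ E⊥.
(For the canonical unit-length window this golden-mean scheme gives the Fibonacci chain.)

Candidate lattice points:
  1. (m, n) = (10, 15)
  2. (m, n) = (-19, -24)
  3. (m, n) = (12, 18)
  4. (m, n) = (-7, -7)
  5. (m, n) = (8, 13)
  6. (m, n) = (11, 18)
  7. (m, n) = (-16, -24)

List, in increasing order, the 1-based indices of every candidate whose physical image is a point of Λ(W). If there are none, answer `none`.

5, 6

Compute λ' = (1−√5)/2 = -0.61803, so π⊥(m,n) = m -0.61803·n.
candidate 1: (m,n)=(10,15) → π∥ = 10+15·λ ≈ 34.27051, π⊥ = 10+15·λ' ≈ 0.72949 ∉ [-0.9, 0.3) ⇒ out
candidate 2: (m,n)=(-19,-24) → π∥ = -19-24·λ ≈ -57.83282, π⊥ = -19-24·λ' ≈ -4.16718 ∉ [-0.9, 0.3) ⇒ out
candidate 3: (m,n)=(12,18) → π∥ = 12+18·λ ≈ 41.12461, π⊥ = 12+18·λ' ≈ 0.87539 ∉ [-0.9, 0.3) ⇒ out
candidate 4: (m,n)=(-7,-7) → π∥ = -7-7·λ ≈ -18.32624, π⊥ = -7-7·λ' ≈ -2.67376 ∉ [-0.9, 0.3) ⇒ out
candidate 5: (m,n)=(8,13) → π∥ = 8+13·λ ≈ 29.03444, π⊥ = 8+13·λ' ≈ -0.03444 ∈ [-0.9, 0.3) ⇒ IN Λ
candidate 6: (m,n)=(11,18) → π∥ = 11+18·λ ≈ 40.12461, π⊥ = 11+18·λ' ≈ -0.12461 ∈ [-0.9, 0.3) ⇒ IN Λ
candidate 7: (m,n)=(-16,-24) → π∥ = -16-24·λ ≈ -54.83282, π⊥ = -16-24·λ' ≈ -1.16718 ∉ [-0.9, 0.3) ⇒ out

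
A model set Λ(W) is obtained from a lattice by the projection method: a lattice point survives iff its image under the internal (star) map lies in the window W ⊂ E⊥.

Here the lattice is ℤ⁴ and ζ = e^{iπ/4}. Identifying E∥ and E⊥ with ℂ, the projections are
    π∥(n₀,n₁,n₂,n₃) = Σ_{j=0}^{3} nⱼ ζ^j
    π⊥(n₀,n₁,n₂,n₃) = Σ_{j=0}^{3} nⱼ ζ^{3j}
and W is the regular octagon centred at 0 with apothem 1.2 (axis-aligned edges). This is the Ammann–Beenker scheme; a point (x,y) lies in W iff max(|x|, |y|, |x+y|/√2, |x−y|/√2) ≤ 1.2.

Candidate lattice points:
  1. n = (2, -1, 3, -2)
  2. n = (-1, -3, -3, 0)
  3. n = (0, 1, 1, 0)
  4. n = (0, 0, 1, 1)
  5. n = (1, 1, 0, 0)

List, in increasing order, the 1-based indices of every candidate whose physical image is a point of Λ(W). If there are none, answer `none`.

π⊥(n) = n₀ + n₁ζ³ + n₂ζ⁶ + n₃ζ⁹ where ζ = e^{iπ/4}.
#1 (2, -1, 3, -2): internal (1.29289, -5.12132); octagon support 5.12132 vs apothem 1.2 → ∉ W
#2 (-1, -3, -3, 0): internal (1.12132, 0.87868); octagon support 1.41421 vs apothem 1.2 → ∉ W
#3 (0, 1, 1, 0): internal (-0.70711, -0.29289); octagon support 0.70711 vs apothem 1.2 → ∈ W
#4 (0, 0, 1, 1): internal (0.70711, -0.29289); octagon support 0.70711 vs apothem 1.2 → ∈ W
#5 (1, 1, 0, 0): internal (0.29289, 0.70711); octagon support 0.70711 vs apothem 1.2 → ∈ W

3, 4, 5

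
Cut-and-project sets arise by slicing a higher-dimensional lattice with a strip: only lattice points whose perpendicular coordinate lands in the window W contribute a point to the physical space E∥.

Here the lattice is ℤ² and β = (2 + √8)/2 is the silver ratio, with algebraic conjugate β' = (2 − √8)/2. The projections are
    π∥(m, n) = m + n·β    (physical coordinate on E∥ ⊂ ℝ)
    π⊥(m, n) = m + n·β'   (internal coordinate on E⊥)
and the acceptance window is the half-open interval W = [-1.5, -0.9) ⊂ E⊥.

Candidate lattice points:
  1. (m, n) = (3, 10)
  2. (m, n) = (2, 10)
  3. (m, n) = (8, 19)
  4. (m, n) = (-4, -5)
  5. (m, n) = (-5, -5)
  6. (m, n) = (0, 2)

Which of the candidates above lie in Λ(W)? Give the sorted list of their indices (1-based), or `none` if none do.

Compute β' = (2−√8)/2 = -0.414214, so π⊥(m,n) = m -0.414214·n.
#1 (3,10): internal coord 3 + (10)·β' = -1.142136; -1.142136 ∈ [-1.5, -0.9) → IN Λ
#2 (2,10): internal coord 2 + (10)·β' = -2.142136; -2.142136 ∉ [-1.5, -0.9) → out
#3 (8,19): internal coord 8 + (19)·β' = +0.129942; +0.129942 ∉ [-1.5, -0.9) → out
#4 (-4,-5): internal coord -4 + (-5)·β' = -1.928932; -1.928932 ∉ [-1.5, -0.9) → out
#5 (-5,-5): internal coord -5 + (-5)·β' = -2.928932; -2.928932 ∉ [-1.5, -0.9) → out
#6 (0,2): internal coord 0 + (2)·β' = -0.828427; -0.828427 ∉ [-1.5, -0.9) → out

1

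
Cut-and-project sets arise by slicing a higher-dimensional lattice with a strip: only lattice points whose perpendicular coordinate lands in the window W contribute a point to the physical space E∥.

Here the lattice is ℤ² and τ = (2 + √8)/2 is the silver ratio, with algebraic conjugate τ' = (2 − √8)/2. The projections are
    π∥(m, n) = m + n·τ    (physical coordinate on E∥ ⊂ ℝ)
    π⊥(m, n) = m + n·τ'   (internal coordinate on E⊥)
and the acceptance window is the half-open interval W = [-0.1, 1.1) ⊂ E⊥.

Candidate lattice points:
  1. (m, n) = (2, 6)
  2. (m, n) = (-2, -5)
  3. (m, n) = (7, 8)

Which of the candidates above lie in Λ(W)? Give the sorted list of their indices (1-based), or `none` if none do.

Numerically τ ≈ 2.414214 and τ' = −1/τ ≈ -0.414214.
[1] lift (2,6): star map gives -0.485281; window check -0.1 ≤ -0.485281 < 1.1 is false → out
[2] lift (-2,-5): star map gives 0.071068; window check -0.1 ≤ 0.071068 < 1.1 is true → IN Λ
[3] lift (7,8): star map gives 3.686292; window check -0.1 ≤ 3.686292 < 1.1 is false → out

2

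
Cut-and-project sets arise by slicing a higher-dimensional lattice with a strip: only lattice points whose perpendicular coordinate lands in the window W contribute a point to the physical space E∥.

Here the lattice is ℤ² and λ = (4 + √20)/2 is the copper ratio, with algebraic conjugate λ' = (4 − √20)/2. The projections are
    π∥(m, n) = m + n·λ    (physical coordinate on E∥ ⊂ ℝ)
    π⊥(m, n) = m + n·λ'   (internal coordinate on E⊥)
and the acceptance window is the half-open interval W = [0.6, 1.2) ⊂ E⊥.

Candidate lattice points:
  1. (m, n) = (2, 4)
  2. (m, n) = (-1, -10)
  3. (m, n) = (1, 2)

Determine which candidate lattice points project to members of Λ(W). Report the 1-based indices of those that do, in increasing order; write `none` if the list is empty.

1

Numerically λ ≈ 4.23607 and λ' = −1/λ ≈ -0.23607.
candidate 1: (m,n)=(2,4) → π∥ = 2+4·λ ≈ 18.94427, π⊥ = 2+4·λ' ≈ 1.05573 ∈ [0.6, 1.2) ⇒ IN Λ
candidate 2: (m,n)=(-1,-10) → π∥ = -1-10·λ ≈ -43.36068, π⊥ = -1-10·λ' ≈ 1.36068 ∉ [0.6, 1.2) ⇒ out
candidate 3: (m,n)=(1,2) → π∥ = 1+2·λ ≈ 9.47214, π⊥ = 1+2·λ' ≈ 0.52786 ∉ [0.6, 1.2) ⇒ out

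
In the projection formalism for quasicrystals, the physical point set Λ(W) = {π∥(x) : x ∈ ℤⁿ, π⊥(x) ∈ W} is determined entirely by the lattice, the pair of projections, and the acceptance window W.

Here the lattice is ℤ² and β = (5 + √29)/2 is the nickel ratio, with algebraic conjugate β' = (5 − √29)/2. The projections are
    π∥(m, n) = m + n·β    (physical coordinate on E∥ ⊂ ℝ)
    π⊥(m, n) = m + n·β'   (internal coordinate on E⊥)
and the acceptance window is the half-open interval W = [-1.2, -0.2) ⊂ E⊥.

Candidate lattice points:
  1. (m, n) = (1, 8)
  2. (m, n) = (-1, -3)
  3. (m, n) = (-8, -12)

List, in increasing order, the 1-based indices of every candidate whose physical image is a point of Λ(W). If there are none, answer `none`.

β' = (5−√29)/2 ≈ -0.1926.
#1 (1,8): internal coord 1 + (8)·β' = -0.5407; -0.5407 ∈ [-1.2, -0.2) → IN Λ
#2 (-1,-3): internal coord -1 + (-3)·β' = -0.4223; -0.4223 ∈ [-1.2, -0.2) → IN Λ
#3 (-8,-12): internal coord -8 + (-12)·β' = -5.6890; -5.6890 ∉ [-1.2, -0.2) → out

1, 2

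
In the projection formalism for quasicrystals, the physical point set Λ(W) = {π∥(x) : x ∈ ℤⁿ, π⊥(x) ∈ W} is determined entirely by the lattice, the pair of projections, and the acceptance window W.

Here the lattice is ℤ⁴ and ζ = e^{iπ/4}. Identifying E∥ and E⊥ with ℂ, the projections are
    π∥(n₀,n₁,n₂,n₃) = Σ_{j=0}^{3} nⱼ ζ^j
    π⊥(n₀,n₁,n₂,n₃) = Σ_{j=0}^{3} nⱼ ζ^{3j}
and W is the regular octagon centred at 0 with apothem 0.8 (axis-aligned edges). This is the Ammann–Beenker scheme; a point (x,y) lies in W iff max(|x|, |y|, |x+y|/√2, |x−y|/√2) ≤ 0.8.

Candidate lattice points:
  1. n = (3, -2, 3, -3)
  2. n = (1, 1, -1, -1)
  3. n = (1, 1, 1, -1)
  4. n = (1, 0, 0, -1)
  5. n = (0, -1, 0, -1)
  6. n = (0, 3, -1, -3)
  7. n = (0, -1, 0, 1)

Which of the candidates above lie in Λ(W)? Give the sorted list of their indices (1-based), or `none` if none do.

π⊥(n) = n₀ + n₁ζ³ + n₂ζ⁶ + n₃ζ⁹ where ζ = e^{iπ/4}.
#1 (3, -2, 3, -3): internal (2.2929, -6.5355); octagon support 6.5355 vs apothem 0.8 → ∉ W
#2 (1, 1, -1, -1): internal (-0.4142, 1.0000); octagon support 1.0000 vs apothem 0.8 → ∉ W
#3 (1, 1, 1, -1): internal (-0.4142, -1.0000); octagon support 1.0000 vs apothem 0.8 → ∉ W
#4 (1, 0, 0, -1): internal (0.2929, -0.7071); octagon support 0.7071 vs apothem 0.8 → ∈ W
#5 (0, -1, 0, -1): internal (0.0000, -1.4142); octagon support 1.4142 vs apothem 0.8 → ∉ W
#6 (0, 3, -1, -3): internal (-4.2426, 1.0000); octagon support 4.2426 vs apothem 0.8 → ∉ W
#7 (0, -1, 0, 1): internal (1.4142, 0.0000); octagon support 1.4142 vs apothem 0.8 → ∉ W

4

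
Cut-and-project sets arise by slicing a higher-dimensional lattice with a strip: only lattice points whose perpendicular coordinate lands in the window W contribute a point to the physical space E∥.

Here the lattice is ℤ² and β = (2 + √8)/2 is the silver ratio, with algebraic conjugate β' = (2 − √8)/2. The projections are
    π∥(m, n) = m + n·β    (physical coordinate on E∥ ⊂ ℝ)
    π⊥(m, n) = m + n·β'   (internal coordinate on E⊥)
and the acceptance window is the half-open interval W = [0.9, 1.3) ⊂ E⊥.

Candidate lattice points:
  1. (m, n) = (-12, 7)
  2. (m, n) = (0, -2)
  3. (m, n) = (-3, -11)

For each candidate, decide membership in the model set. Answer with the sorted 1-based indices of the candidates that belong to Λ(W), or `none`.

none

β' = (2−√8)/2 ≈ -0.4142.
candidate 1: (m,n)=(-12,7) → π∥ = -12+7·β ≈ 4.8995, π⊥ = -12+7·β' ≈ -14.8995 ∉ [0.9, 1.3) ⇒ out
candidate 2: (m,n)=(0,-2) → π∥ = 0-2·β ≈ -4.8284, π⊥ = 0-2·β' ≈ 0.8284 ∉ [0.9, 1.3) ⇒ out
candidate 3: (m,n)=(-3,-11) → π∥ = -3-11·β ≈ -29.5563, π⊥ = -3-11·β' ≈ 1.5563 ∉ [0.9, 1.3) ⇒ out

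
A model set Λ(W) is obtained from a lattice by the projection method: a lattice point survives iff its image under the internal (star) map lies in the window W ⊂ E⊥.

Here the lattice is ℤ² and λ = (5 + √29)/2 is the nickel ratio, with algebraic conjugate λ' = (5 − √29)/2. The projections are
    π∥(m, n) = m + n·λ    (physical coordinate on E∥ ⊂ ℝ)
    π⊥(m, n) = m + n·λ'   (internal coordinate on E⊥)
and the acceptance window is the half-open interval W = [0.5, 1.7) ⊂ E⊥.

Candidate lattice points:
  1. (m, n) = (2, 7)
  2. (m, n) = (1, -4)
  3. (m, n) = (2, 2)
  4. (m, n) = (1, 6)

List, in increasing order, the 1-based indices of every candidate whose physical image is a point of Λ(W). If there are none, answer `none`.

1, 3

λ' = (5−√29)/2 ≈ -0.192582.
candidate 1: (m,n)=(2,7) → π∥ = 2+7·λ ≈ 38.348077, π⊥ = 2+7·λ' ≈ 0.651923 ∈ [0.5, 1.7) ⇒ IN Λ
candidate 2: (m,n)=(1,-4) → π∥ = 1-4·λ ≈ -19.770330, π⊥ = 1-4·λ' ≈ 1.770330 ∉ [0.5, 1.7) ⇒ out
candidate 3: (m,n)=(2,2) → π∥ = 2+2·λ ≈ 12.385165, π⊥ = 2+2·λ' ≈ 1.614835 ∈ [0.5, 1.7) ⇒ IN Λ
candidate 4: (m,n)=(1,6) → π∥ = 1+6·λ ≈ 32.155494, π⊥ = 1+6·λ' ≈ -0.155494 ∉ [0.5, 1.7) ⇒ out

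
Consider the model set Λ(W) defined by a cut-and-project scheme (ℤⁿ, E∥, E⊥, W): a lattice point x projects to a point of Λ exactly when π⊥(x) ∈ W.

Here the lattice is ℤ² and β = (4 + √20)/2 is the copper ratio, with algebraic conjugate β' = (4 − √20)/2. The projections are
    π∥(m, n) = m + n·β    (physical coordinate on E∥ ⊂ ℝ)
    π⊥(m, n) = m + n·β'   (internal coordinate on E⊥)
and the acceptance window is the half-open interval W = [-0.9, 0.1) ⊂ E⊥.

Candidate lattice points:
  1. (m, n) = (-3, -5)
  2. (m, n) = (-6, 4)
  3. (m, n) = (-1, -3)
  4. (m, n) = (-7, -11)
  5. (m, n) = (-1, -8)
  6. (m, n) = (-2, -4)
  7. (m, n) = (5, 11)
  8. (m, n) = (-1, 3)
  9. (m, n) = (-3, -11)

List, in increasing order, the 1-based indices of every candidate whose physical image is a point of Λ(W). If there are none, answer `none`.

3, 9

Numerically β ≈ 4.2361 and β' = −1/β ≈ -0.2361.
candidate 1: (m,n)=(-3,-5) → π∥ = -3-5·β ≈ -24.1803, π⊥ = -3-5·β' ≈ -1.8197 ∉ [-0.9, 0.1) ⇒ out
candidate 2: (m,n)=(-6,4) → π∥ = -6+4·β ≈ 10.9443, π⊥ = -6+4·β' ≈ -6.9443 ∉ [-0.9, 0.1) ⇒ out
candidate 3: (m,n)=(-1,-3) → π∥ = -1-3·β ≈ -13.7082, π⊥ = -1-3·β' ≈ -0.2918 ∈ [-0.9, 0.1) ⇒ IN Λ
candidate 4: (m,n)=(-7,-11) → π∥ = -7-11·β ≈ -53.5967, π⊥ = -7-11·β' ≈ -4.4033 ∉ [-0.9, 0.1) ⇒ out
candidate 5: (m,n)=(-1,-8) → π∥ = -1-8·β ≈ -34.8885, π⊥ = -1-8·β' ≈ 0.8885 ∉ [-0.9, 0.1) ⇒ out
candidate 6: (m,n)=(-2,-4) → π∥ = -2-4·β ≈ -18.9443, π⊥ = -2-4·β' ≈ -1.0557 ∉ [-0.9, 0.1) ⇒ out
candidate 7: (m,n)=(5,11) → π∥ = 5+11·β ≈ 51.5967, π⊥ = 5+11·β' ≈ 2.4033 ∉ [-0.9, 0.1) ⇒ out
candidate 8: (m,n)=(-1,3) → π∥ = -1+3·β ≈ 11.7082, π⊥ = -1+3·β' ≈ -1.7082 ∉ [-0.9, 0.1) ⇒ out
candidate 9: (m,n)=(-3,-11) → π∥ = -3-11·β ≈ -49.5967, π⊥ = -3-11·β' ≈ -0.4033 ∈ [-0.9, 0.1) ⇒ IN Λ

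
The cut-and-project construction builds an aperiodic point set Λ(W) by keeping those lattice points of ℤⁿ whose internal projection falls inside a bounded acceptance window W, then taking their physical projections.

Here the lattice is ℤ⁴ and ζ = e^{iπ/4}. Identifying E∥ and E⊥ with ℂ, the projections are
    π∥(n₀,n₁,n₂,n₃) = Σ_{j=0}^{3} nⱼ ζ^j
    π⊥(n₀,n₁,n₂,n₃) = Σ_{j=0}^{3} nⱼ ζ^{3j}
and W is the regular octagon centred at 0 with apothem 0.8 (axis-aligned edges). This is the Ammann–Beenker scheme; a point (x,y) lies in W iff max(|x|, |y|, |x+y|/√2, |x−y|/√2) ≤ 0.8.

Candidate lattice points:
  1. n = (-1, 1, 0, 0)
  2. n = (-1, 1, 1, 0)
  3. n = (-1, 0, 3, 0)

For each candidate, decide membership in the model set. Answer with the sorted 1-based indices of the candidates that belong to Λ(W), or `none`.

none

Internal map: ζ^{3j} for j=0..3 gives (1,0), (−√2/2,√2/2), (0,−1), (√2/2,√2/2).
candidate 1: n = (-1, 1, 0, 0) → π⊥ ≈ (-1.70711, +0.70711); max(|x|,|y|,|x±y|/√2) = 1.70711 > 0.8 ⇒ ∉ W
candidate 2: n = (-1, 1, 1, 0) → π⊥ ≈ (-1.70711, -0.29289); max(|x|,|y|,|x±y|/√2) = 1.70711 > 0.8 ⇒ ∉ W
candidate 3: n = (-1, 0, 3, 0) → π⊥ ≈ (-1.00000, -3.00000); max(|x|,|y|,|x±y|/√2) = 3.00000 > 0.8 ⇒ ∉ W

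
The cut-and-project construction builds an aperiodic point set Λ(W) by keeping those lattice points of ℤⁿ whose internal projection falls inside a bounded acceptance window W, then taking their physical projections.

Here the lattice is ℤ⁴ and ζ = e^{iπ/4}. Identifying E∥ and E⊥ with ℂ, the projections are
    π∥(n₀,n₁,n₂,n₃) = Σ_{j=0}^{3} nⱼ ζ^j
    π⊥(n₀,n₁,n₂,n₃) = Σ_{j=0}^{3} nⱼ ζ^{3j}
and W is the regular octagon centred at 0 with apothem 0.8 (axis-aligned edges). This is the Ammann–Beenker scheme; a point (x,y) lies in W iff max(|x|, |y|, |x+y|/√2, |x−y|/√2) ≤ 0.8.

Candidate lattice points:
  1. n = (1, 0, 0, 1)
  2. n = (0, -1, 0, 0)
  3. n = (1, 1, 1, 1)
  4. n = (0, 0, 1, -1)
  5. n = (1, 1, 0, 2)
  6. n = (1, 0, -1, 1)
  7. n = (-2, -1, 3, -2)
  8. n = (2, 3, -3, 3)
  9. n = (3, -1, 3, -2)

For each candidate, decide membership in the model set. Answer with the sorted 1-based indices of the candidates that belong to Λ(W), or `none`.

With ζ = e^{iπ/4} the internal vectors are ζ^0,ζ^3,ζ^6,ζ^9.
#1 (1, 0, 0, 1): internal (1.707107, 0.707107); octagon support 1.707107 vs apothem 0.8 → ∉ W
#2 (0, -1, 0, 0): internal (0.707107, -0.707107); octagon support 1.000000 vs apothem 0.8 → ∉ W
#3 (1, 1, 1, 1): internal (1.000000, 0.414214); octagon support 1.000000 vs apothem 0.8 → ∉ W
#4 (0, 0, 1, -1): internal (-0.707107, -1.707107); octagon support 1.707107 vs apothem 0.8 → ∉ W
#5 (1, 1, 0, 2): internal (1.707107, 2.121320); octagon support 2.707107 vs apothem 0.8 → ∉ W
#6 (1, 0, -1, 1): internal (1.707107, 1.707107); octagon support 2.414214 vs apothem 0.8 → ∉ W
#7 (-2, -1, 3, -2): internal (-2.707107, -5.121320); octagon support 5.535534 vs apothem 0.8 → ∉ W
#8 (2, 3, -3, 3): internal (2.000000, 7.242641); octagon support 7.242641 vs apothem 0.8 → ∉ W
#9 (3, -1, 3, -2): internal (2.292893, -5.121320); octagon support 5.242641 vs apothem 0.8 → ∉ W

none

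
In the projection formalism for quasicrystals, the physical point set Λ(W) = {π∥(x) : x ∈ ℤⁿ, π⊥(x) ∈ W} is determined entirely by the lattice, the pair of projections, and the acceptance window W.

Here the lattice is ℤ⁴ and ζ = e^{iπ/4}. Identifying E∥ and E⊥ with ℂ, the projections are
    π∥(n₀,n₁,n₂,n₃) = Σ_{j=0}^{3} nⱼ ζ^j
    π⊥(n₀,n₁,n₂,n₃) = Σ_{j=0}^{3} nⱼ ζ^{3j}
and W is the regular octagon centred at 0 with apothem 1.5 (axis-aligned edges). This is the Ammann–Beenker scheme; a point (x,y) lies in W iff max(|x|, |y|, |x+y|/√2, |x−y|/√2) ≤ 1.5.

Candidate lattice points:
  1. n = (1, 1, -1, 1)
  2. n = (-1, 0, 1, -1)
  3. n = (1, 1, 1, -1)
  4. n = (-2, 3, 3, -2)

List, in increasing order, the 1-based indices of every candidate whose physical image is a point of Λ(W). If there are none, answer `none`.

3

With ζ = e^{iπ/4} the internal vectors are ζ^0,ζ^3,ζ^6,ζ^9.
#1 (1, 1, -1, 1): internal (1.000000, 2.414214); octagon support 2.414214 vs apothem 1.5 → ∉ W
#2 (-1, 0, 1, -1): internal (-1.707107, -1.707107); octagon support 2.414214 vs apothem 1.5 → ∉ W
#3 (1, 1, 1, -1): internal (-0.414214, -1.000000); octagon support 1.000000 vs apothem 1.5 → ∈ W
#4 (-2, 3, 3, -2): internal (-5.535534, -2.292893); octagon support 5.535534 vs apothem 1.5 → ∉ W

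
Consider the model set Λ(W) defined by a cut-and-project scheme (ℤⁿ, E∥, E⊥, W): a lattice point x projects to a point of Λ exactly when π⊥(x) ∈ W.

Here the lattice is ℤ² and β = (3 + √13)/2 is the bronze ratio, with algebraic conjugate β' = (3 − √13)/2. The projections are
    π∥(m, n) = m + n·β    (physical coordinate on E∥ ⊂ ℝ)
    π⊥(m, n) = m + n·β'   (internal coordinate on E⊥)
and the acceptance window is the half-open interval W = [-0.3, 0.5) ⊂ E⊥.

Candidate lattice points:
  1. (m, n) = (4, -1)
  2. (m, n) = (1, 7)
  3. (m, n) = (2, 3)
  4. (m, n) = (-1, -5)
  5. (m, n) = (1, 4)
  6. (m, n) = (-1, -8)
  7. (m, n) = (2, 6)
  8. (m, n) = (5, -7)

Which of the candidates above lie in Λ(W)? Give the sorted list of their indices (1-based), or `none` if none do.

5, 7

Numerically β ≈ 3.302776 and β' = −1/β ≈ -0.302776.
[1] lift (4,-1): star map gives 4.302776; window check -0.3 ≤ 4.302776 < 0.5 is false → out
[2] lift (1,7): star map gives -1.119429; window check -0.3 ≤ -1.119429 < 0.5 is false → out
[3] lift (2,3): star map gives 1.091673; window check -0.3 ≤ 1.091673 < 0.5 is false → out
[4] lift (-1,-5): star map gives 0.513878; window check -0.3 ≤ 0.513878 < 0.5 is false → out
[5] lift (1,4): star map gives -0.211103; window check -0.3 ≤ -0.211103 < 0.5 is true → IN Λ
[6] lift (-1,-8): star map gives 1.422205; window check -0.3 ≤ 1.422205 < 0.5 is false → out
[7] lift (2,6): star map gives 0.183346; window check -0.3 ≤ 0.183346 < 0.5 is true → IN Λ
[8] lift (5,-7): star map gives 7.119429; window check -0.3 ≤ 7.119429 < 0.5 is false → out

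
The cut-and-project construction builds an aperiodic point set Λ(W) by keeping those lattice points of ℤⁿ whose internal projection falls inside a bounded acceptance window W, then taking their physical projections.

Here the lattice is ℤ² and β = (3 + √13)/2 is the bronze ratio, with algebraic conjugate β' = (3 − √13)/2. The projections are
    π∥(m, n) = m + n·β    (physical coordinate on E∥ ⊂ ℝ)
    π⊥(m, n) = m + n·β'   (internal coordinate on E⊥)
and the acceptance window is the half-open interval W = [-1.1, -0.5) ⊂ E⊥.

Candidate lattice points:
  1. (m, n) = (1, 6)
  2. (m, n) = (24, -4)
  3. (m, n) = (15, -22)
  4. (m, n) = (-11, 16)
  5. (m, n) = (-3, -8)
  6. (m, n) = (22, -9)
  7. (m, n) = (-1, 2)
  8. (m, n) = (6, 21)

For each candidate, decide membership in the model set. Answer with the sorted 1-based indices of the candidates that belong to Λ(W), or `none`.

1, 5

Numerically β ≈ 3.3028 and β' = −1/β ≈ -0.3028.
[1] lift (1,6): star map gives -0.8167; window check -1.1 ≤ -0.8167 < -0.5 is true → IN Λ
[2] lift (24,-4): star map gives 25.2111; window check -1.1 ≤ 25.2111 < -0.5 is false → out
[3] lift (15,-22): star map gives 21.6611; window check -1.1 ≤ 21.6611 < -0.5 is false → out
[4] lift (-11,16): star map gives -15.8444; window check -1.1 ≤ -15.8444 < -0.5 is false → out
[5] lift (-3,-8): star map gives -0.5778; window check -1.1 ≤ -0.5778 < -0.5 is true → IN Λ
[6] lift (22,-9): star map gives 24.7250; window check -1.1 ≤ 24.7250 < -0.5 is false → out
[7] lift (-1,2): star map gives -1.6056; window check -1.1 ≤ -1.6056 < -0.5 is false → out
[8] lift (6,21): star map gives -0.3583; window check -1.1 ≤ -0.3583 < -0.5 is false → out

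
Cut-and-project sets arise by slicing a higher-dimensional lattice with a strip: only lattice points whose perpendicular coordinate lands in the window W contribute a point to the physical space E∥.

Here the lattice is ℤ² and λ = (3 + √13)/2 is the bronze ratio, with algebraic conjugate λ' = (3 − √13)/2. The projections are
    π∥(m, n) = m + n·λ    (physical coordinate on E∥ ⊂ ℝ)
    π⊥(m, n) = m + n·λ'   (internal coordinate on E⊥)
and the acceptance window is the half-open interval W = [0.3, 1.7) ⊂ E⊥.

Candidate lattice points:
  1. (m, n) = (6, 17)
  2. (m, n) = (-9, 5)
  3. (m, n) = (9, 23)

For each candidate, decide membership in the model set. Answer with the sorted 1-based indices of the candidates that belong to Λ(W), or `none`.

Numerically λ ≈ 3.3028 and λ' = −1/λ ≈ -0.3028.
candidate 1: (m,n)=(6,17) → π∥ = 6+17·λ ≈ 62.1472, π⊥ = 6+17·λ' ≈ 0.8528 ∈ [0.3, 1.7) ⇒ IN Λ
candidate 2: (m,n)=(-9,5) → π∥ = -9+5·λ ≈ 7.5139, π⊥ = -9+5·λ' ≈ -10.5139 ∉ [0.3, 1.7) ⇒ out
candidate 3: (m,n)=(9,23) → π∥ = 9+23·λ ≈ 84.9638, π⊥ = 9+23·λ' ≈ 2.0362 ∉ [0.3, 1.7) ⇒ out

1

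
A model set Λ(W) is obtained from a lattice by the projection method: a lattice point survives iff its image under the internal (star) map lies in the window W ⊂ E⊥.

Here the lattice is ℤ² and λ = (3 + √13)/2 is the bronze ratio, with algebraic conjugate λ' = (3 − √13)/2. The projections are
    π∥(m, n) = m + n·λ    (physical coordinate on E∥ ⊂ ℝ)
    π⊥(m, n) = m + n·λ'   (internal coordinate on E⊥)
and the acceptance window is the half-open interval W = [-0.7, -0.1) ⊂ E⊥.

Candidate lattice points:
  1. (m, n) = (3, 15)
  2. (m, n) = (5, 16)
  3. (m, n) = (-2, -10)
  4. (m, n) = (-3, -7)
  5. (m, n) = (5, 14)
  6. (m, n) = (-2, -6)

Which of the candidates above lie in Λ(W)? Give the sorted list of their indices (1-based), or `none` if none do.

6

λ' = (3−√13)/2 ≈ -0.30278.
candidate 1: (m,n)=(3,15) → π∥ = 3+15·λ ≈ 52.54163, π⊥ = 3+15·λ' ≈ -1.54163 ∉ [-0.7, -0.1) ⇒ out
candidate 2: (m,n)=(5,16) → π∥ = 5+16·λ ≈ 57.84441, π⊥ = 5+16·λ' ≈ 0.15559 ∉ [-0.7, -0.1) ⇒ out
candidate 3: (m,n)=(-2,-10) → π∥ = -2-10·λ ≈ -35.02776, π⊥ = -2-10·λ' ≈ 1.02776 ∉ [-0.7, -0.1) ⇒ out
candidate 4: (m,n)=(-3,-7) → π∥ = -3-7·λ ≈ -26.11943, π⊥ = -3-7·λ' ≈ -0.88057 ∉ [-0.7, -0.1) ⇒ out
candidate 5: (m,n)=(5,14) → π∥ = 5+14·λ ≈ 51.23886, π⊥ = 5+14·λ' ≈ 0.76114 ∉ [-0.7, -0.1) ⇒ out
candidate 6: (m,n)=(-2,-6) → π∥ = -2-6·λ ≈ -21.81665, π⊥ = -2-6·λ' ≈ -0.18335 ∈ [-0.7, -0.1) ⇒ IN Λ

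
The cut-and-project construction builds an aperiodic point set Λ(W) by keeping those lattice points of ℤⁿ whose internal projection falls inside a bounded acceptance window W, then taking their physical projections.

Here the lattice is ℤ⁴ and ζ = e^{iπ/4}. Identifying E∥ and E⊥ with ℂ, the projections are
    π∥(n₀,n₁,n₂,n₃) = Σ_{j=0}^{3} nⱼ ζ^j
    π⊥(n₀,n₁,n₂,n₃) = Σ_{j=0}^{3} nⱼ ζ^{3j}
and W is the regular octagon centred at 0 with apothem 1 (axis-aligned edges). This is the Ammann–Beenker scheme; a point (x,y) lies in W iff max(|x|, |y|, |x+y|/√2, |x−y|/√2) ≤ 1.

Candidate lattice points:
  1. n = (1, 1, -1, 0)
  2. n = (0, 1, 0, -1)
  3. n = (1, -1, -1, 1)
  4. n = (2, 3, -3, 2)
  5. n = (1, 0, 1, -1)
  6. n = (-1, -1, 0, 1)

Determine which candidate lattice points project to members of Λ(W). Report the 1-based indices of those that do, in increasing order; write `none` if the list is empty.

6

Internal map: ζ^{3j} for j=0..3 gives (1,0), (−√2/2,√2/2), (0,−1), (√2/2,√2/2).
candidate 1: n = (1, 1, -1, 0) → π⊥ ≈ (+0.292893, +1.707107); max(|x|,|y|,|x±y|/√2) = 1.707107 > 1 ⇒ ∉ W
candidate 2: n = (0, 1, 0, -1) → π⊥ ≈ (-1.414214, +0.000000); max(|x|,|y|,|x±y|/√2) = 1.414214 > 1 ⇒ ∉ W
candidate 3: n = (1, -1, -1, 1) → π⊥ ≈ (+2.414214, +1.000000); max(|x|,|y|,|x±y|/√2) = 2.414214 > 1 ⇒ ∉ W
candidate 4: n = (2, 3, -3, 2) → π⊥ ≈ (+1.292893, +6.535534); max(|x|,|y|,|x±y|/√2) = 6.535534 > 1 ⇒ ∉ W
candidate 5: n = (1, 0, 1, -1) → π⊥ ≈ (+0.292893, -1.707107); max(|x|,|y|,|x±y|/√2) = 1.707107 > 1 ⇒ ∉ W
candidate 6: n = (-1, -1, 0, 1) → π⊥ ≈ (+0.414214, +0.000000); max(|x|,|y|,|x±y|/√2) = 0.414214 ≤ 1 ⇒ ∈ W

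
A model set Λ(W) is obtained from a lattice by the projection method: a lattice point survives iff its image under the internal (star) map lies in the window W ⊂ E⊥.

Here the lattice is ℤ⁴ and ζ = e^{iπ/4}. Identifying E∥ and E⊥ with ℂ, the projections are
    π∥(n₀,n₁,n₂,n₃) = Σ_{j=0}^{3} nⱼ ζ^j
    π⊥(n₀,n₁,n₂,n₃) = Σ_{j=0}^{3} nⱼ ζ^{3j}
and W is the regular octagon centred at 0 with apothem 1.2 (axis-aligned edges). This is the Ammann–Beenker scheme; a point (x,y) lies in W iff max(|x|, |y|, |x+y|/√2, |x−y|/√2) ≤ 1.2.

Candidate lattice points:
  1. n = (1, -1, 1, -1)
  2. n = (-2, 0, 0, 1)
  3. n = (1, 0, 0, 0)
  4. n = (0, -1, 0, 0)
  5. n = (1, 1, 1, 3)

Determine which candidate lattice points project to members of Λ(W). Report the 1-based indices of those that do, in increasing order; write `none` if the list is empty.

3, 4

Internal map: ζ^{3j} for j=0..3 gives (1,0), (−√2/2,√2/2), (0,−1), (√2/2,√2/2).
#1 (1, -1, 1, -1): internal (1.000000, -2.414214); octagon support 2.414214 vs apothem 1.2 → ∉ W
#2 (-2, 0, 0, 1): internal (-1.292893, 0.707107); octagon support 1.414214 vs apothem 1.2 → ∉ W
#3 (1, 0, 0, 0): internal (1.000000, 0.000000); octagon support 1.000000 vs apothem 1.2 → ∈ W
#4 (0, -1, 0, 0): internal (0.707107, -0.707107); octagon support 1.000000 vs apothem 1.2 → ∈ W
#5 (1, 1, 1, 3): internal (2.414214, 1.828427); octagon support 3.000000 vs apothem 1.2 → ∉ W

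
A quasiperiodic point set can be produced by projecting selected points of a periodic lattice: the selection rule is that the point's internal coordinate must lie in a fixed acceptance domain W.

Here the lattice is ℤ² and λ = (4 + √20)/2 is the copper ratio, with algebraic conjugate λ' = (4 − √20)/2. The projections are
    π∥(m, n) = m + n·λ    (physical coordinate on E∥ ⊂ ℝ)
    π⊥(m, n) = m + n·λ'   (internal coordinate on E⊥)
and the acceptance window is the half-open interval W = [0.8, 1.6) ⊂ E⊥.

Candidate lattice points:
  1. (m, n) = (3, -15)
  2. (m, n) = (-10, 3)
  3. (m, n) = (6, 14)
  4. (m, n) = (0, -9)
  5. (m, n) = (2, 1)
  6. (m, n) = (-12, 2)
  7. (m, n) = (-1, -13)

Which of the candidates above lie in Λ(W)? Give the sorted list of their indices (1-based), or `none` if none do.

Compute λ' = (4−√20)/2 = -0.2361, so π⊥(m,n) = m -0.2361·n.
[1] lift (3,-15): star map gives 6.5410; window check 0.8 ≤ 6.5410 < 1.6 is false → out
[2] lift (-10,3): star map gives -10.7082; window check 0.8 ≤ -10.7082 < 1.6 is false → out
[3] lift (6,14): star map gives 2.6950; window check 0.8 ≤ 2.6950 < 1.6 is false → out
[4] lift (0,-9): star map gives 2.1246; window check 0.8 ≤ 2.1246 < 1.6 is false → out
[5] lift (2,1): star map gives 1.7639; window check 0.8 ≤ 1.7639 < 1.6 is false → out
[6] lift (-12,2): star map gives -12.4721; window check 0.8 ≤ -12.4721 < 1.6 is false → out
[7] lift (-1,-13): star map gives 2.0689; window check 0.8 ≤ 2.0689 < 1.6 is false → out

none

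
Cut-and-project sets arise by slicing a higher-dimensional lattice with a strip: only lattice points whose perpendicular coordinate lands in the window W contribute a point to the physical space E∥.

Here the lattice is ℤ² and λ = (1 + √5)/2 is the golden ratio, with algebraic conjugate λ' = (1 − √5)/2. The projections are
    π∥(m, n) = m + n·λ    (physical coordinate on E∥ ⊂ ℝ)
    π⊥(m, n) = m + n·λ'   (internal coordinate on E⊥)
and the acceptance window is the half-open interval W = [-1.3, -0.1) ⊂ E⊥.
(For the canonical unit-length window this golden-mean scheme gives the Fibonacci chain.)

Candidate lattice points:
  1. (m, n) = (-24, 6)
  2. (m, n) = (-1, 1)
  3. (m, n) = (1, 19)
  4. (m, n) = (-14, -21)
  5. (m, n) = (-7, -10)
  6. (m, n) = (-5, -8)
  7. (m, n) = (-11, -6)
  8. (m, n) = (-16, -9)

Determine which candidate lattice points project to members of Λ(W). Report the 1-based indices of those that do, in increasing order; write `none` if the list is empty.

Compute λ' = (1−√5)/2 = -0.6180, so π⊥(m,n) = m -0.6180·n.
[1] lift (-24,6): star map gives -27.7082; window check -1.3 ≤ -27.7082 < -0.1 is false → out
[2] lift (-1,1): star map gives -1.6180; window check -1.3 ≤ -1.6180 < -0.1 is false → out
[3] lift (1,19): star map gives -10.7426; window check -1.3 ≤ -10.7426 < -0.1 is false → out
[4] lift (-14,-21): star map gives -1.0213; window check -1.3 ≤ -1.0213 < -0.1 is true → IN Λ
[5] lift (-7,-10): star map gives -0.8197; window check -1.3 ≤ -0.8197 < -0.1 is true → IN Λ
[6] lift (-5,-8): star map gives -0.0557; window check -1.3 ≤ -0.0557 < -0.1 is false → out
[7] lift (-11,-6): star map gives -7.2918; window check -1.3 ≤ -7.2918 < -0.1 is false → out
[8] lift (-16,-9): star map gives -10.4377; window check -1.3 ≤ -10.4377 < -0.1 is false → out

4, 5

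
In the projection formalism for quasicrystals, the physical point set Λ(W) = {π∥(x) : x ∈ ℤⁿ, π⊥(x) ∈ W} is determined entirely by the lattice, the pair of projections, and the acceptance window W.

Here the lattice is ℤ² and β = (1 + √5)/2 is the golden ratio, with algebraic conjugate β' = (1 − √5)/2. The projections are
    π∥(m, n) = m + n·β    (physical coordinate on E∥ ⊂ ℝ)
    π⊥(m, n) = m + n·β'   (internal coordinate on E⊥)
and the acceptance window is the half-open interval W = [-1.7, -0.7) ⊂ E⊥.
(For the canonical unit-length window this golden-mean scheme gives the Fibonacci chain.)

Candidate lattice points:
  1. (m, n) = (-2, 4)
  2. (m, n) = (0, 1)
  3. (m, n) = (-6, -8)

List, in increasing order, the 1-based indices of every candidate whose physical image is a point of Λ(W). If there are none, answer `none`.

3

Numerically β ≈ 1.61803 and β' = −1/β ≈ -0.61803.
[1] lift (-2,4): star map gives -4.47214; window check -1.7 ≤ -4.47214 < -0.7 is false → out
[2] lift (0,1): star map gives -0.61803; window check -1.7 ≤ -0.61803 < -0.7 is false → out
[3] lift (-6,-8): star map gives -1.05573; window check -1.7 ≤ -1.05573 < -0.7 is true → IN Λ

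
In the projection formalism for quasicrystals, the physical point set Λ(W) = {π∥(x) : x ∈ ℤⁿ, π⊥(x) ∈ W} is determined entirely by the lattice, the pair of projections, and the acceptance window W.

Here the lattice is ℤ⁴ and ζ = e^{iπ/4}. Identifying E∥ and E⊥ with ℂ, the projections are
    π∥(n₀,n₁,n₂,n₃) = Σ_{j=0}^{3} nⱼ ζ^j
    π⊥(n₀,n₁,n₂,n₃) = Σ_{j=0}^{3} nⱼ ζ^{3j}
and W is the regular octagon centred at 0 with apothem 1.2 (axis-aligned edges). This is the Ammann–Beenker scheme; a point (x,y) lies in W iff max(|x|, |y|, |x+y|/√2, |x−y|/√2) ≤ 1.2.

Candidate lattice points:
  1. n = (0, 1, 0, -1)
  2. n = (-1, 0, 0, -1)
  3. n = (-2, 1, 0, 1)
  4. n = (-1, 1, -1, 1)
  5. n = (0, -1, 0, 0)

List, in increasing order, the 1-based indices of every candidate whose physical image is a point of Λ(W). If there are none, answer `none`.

π⊥(n) = n₀ + n₁ζ³ + n₂ζ⁶ + n₃ζ⁹ where ζ = e^{iπ/4}.
candidate 1: n = (0, 1, 0, -1) → π⊥ ≈ (-1.414214, +0.000000); max(|x|,|y|,|x±y|/√2) = 1.414214 > 1.2 ⇒ ∉ W
candidate 2: n = (-1, 0, 0, -1) → π⊥ ≈ (-1.707107, -0.707107); max(|x|,|y|,|x±y|/√2) = 1.707107 > 1.2 ⇒ ∉ W
candidate 3: n = (-2, 1, 0, 1) → π⊥ ≈ (-2.000000, +1.414214); max(|x|,|y|,|x±y|/√2) = 2.414214 > 1.2 ⇒ ∉ W
candidate 4: n = (-1, 1, -1, 1) → π⊥ ≈ (-1.000000, +2.414214); max(|x|,|y|,|x±y|/√2) = 2.414214 > 1.2 ⇒ ∉ W
candidate 5: n = (0, -1, 0, 0) → π⊥ ≈ (+0.707107, -0.707107); max(|x|,|y|,|x±y|/√2) = 1.000000 ≤ 1.2 ⇒ ∈ W

5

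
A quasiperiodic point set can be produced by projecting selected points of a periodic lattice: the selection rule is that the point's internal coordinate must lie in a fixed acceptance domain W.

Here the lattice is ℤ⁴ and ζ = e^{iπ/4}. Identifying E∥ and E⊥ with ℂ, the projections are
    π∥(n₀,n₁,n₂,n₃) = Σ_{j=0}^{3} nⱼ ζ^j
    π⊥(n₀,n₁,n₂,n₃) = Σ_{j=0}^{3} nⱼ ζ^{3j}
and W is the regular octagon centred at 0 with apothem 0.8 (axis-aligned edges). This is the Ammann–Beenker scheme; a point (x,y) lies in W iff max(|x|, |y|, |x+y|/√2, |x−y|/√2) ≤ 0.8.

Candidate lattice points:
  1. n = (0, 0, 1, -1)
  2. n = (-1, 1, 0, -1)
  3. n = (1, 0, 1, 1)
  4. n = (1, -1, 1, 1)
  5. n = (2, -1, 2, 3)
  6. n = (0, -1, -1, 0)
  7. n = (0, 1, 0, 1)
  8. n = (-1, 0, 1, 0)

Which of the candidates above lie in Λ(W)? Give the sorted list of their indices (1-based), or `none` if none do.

6

π⊥(n) = n₀ + n₁ζ³ + n₂ζ⁶ + n₃ζ⁹ where ζ = e^{iπ/4}.
#1 (0, 0, 1, -1): internal (-0.70711, -1.70711); octagon support 1.70711 vs apothem 0.8 → ∉ W
#2 (-1, 1, 0, -1): internal (-2.41421, 0.00000); octagon support 2.41421 vs apothem 0.8 → ∉ W
#3 (1, 0, 1, 1): internal (1.70711, -0.29289); octagon support 1.70711 vs apothem 0.8 → ∉ W
#4 (1, -1, 1, 1): internal (2.41421, -1.00000); octagon support 2.41421 vs apothem 0.8 → ∉ W
#5 (2, -1, 2, 3): internal (4.82843, -0.58579); octagon support 4.82843 vs apothem 0.8 → ∉ W
#6 (0, -1, -1, 0): internal (0.70711, 0.29289); octagon support 0.70711 vs apothem 0.8 → ∈ W
#7 (0, 1, 0, 1): internal (0.00000, 1.41421); octagon support 1.41421 vs apothem 0.8 → ∉ W
#8 (-1, 0, 1, 0): internal (-1.00000, -1.00000); octagon support 1.41421 vs apothem 0.8 → ∉ W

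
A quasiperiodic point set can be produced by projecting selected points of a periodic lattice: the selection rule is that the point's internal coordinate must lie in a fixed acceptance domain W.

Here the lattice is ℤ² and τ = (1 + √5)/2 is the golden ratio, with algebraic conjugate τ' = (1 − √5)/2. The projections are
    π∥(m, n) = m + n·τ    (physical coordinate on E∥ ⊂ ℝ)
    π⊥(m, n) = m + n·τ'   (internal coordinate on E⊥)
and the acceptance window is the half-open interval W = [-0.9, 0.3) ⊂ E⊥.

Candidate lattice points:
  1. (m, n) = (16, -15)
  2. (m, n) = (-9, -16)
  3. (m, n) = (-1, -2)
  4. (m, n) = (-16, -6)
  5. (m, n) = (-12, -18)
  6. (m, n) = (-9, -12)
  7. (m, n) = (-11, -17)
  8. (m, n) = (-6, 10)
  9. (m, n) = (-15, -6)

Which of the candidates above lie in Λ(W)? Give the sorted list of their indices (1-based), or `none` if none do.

3, 5, 7

Compute τ' = (1−√5)/2 = -0.6180, so π⊥(m,n) = m -0.6180·n.
candidate 1: (m,n)=(16,-15) → π∥ = 16-15·τ ≈ -8.2705, π⊥ = 16-15·τ' ≈ 25.2705 ∉ [-0.9, 0.3) ⇒ out
candidate 2: (m,n)=(-9,-16) → π∥ = -9-16·τ ≈ -34.8885, π⊥ = -9-16·τ' ≈ 0.8885 ∉ [-0.9, 0.3) ⇒ out
candidate 3: (m,n)=(-1,-2) → π∥ = -1-2·τ ≈ -4.2361, π⊥ = -1-2·τ' ≈ 0.2361 ∈ [-0.9, 0.3) ⇒ IN Λ
candidate 4: (m,n)=(-16,-6) → π∥ = -16-6·τ ≈ -25.7082, π⊥ = -16-6·τ' ≈ -12.2918 ∉ [-0.9, 0.3) ⇒ out
candidate 5: (m,n)=(-12,-18) → π∥ = -12-18·τ ≈ -41.1246, π⊥ = -12-18·τ' ≈ -0.8754 ∈ [-0.9, 0.3) ⇒ IN Λ
candidate 6: (m,n)=(-9,-12) → π∥ = -9-12·τ ≈ -28.4164, π⊥ = -9-12·τ' ≈ -1.5836 ∉ [-0.9, 0.3) ⇒ out
candidate 7: (m,n)=(-11,-17) → π∥ = -11-17·τ ≈ -38.5066, π⊥ = -11-17·τ' ≈ -0.4934 ∈ [-0.9, 0.3) ⇒ IN Λ
candidate 8: (m,n)=(-6,10) → π∥ = -6+10·τ ≈ 10.1803, π⊥ = -6+10·τ' ≈ -12.1803 ∉ [-0.9, 0.3) ⇒ out
candidate 9: (m,n)=(-15,-6) → π∥ = -15-6·τ ≈ -24.7082, π⊥ = -15-6·τ' ≈ -11.2918 ∉ [-0.9, 0.3) ⇒ out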